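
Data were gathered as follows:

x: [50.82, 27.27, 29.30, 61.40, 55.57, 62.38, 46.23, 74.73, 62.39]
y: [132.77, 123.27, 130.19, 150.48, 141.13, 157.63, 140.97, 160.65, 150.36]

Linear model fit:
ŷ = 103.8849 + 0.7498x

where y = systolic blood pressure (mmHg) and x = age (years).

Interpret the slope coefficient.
On average, blood pressure is about 0.7498 mmHg higher for every extra year of age.

β₁ = 0.7498 is the change in predicted blood pressure (mmHg) per additional year of age.

Interpretation:
- Age up by 1 year → predicted blood pressure increases by 0.7498 mmHg
- This is a linear approximation: the same per-unit change is assumed across the whole observed x range
- The slope describes association in these data, not necessarily a causal effect

The intercept β₀ = 103.8849 is the predicted blood pressure when age = 0; since the smallest observed x is 27.27, this is an extrapolation and mainly anchors the line.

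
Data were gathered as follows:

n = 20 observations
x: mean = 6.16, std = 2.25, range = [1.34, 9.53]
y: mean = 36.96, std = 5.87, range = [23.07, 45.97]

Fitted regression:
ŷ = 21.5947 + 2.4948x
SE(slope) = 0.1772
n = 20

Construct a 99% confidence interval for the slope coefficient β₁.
The 99% CI for β₁ is (1.9847, 3.0049)

Confidence interval for the slope:

The 99% CI for β₁ is: β̂₁ ± t*(α/2, n-2) × SE(β̂₁)

Step 1: Find critical t-value
- Confidence level = 0.99
- Degrees of freedom = n - 2 = 20 - 2 = 18
- t*(α/2, 18) = 2.8784

Step 2: Calculate margin of error
Margin = 2.8784 × 0.1772 = 0.5101

Step 3: Construct interval
CI = 2.4948 ± 0.5101
CI = (1.9847, 3.0049)

Interpretation: intervals built this way capture the true β₁ in 99% of repeated samples; here the plausible range for the per-unit effect of x on y is 1.9847 to 3.0049.
Both endpoints are positive, so the data support a genuinely positive slope at this confidence level.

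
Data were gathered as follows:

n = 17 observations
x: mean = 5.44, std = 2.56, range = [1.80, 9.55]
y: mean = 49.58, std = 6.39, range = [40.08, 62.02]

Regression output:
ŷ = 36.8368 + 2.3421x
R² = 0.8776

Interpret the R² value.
About 87.76% of the variability in y is accounted for by the regression on x (R² = 0.8776) — a strong linear fit.

The coefficient of determination R² is the fraction of the total variation in y that the fitted line accounts for.

Here R² = 0.8776:
- Explained: 87.76% of the variation in y
- Unexplained (residual): 100% − 87.76% = 12.24%
- Rule of thumb (below 0.3 weak; 0.3 to below 0.7 moderate; 0.7 and above strong) → strong

Equivalently, for simple linear regression R² = r², so |r| = √0.8776 ≈ 0.9368.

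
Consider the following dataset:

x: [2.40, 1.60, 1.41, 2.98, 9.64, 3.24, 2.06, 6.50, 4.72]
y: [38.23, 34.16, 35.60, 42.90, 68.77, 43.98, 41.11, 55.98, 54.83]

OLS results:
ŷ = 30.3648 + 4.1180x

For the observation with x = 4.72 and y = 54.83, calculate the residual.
Residual = 5.0282

The residual is the difference between the actual value and the predicted value:

Residual = y - ŷ

Step 1: Calculate predicted value
ŷ = 30.3648 + 4.1180 × 4.72
ŷ = 49.8018

Step 2: Calculate residual
Residual = 54.83 - 49.8018
Residual = 5.0282

The residual is positive, so the observed y = 54.83 sits above the regression line (the line underestimates it by 5.0282).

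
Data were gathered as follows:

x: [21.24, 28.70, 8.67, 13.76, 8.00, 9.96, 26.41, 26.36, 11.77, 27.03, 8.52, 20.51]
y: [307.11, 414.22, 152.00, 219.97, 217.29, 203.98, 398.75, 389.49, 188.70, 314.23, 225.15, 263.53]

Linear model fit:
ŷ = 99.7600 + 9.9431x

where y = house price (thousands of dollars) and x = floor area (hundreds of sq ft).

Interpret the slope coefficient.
On average, house price is about 9.9431 thousand dollars higher for every extra hundred sq ft of floor area.

The slope coefficient β₁ = 9.9431 represents the marginal effect of floor area on house price.

Interpretation:
- Floor area up by 1 hundred sq ft → predicted house price increases by 9.9431 thousand dollars
- This is a linear approximation: the same per-unit change is assumed across the whole observed x range
- The sign (+) gives the direction; the magnitude 9.9431 gives the size of the effect per hundred sq ft

(β₀ = 99.7600 is the fitted value at x = 0 and is not part of the slope interpretation.)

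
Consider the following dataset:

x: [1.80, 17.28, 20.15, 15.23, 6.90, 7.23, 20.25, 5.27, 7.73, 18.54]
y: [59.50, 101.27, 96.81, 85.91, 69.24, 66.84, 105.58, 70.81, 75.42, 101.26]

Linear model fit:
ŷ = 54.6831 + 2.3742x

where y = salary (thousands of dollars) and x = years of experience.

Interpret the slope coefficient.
An increase of one year in experience is associated with a 2.3742 thousand dollars increase in predicted salary.

β₁ = 2.3742 is the change in predicted salary (thousand dollars) per additional year of experience.

Interpretation:
- Experience up by 1 year → predicted salary increases by 2.3742 thousand dollars
- The effect is assumed constant over the observed range of x (linearity)

(β₀ = 54.6831 is the fitted value at x = 0 and is not part of the slope interpretation.)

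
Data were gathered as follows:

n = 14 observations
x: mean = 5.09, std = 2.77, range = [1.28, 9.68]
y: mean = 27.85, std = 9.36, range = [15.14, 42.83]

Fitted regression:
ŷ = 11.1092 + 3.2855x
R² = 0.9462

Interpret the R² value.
R² = 0.9462 means 94.62% of the variation in y is explained by the linear relationship with x. This indicates a strong fit.

R² (coefficient of determination) measures the proportion of variance in y explained by the regression model.

Here R² = 0.9462:
- Explained: 94.62% of the variation in y
- Unexplained (residual): 100% − 94.62% = 5.38%
- Rule of thumb (below 0.3 weak; 0.3 to below 0.7 moderate; 0.7 and above strong) → strong

Equivalently, for simple linear regression R² = r², so |r| = √0.9462 ≈ 0.9727.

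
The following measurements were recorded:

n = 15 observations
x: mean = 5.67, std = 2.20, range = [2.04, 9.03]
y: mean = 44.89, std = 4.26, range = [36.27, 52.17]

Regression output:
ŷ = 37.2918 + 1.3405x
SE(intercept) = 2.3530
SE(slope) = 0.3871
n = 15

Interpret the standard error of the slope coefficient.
SE(slope) = 0.3871 measures the uncertainty in the estimated slope. The coefficient is estimated with moderate precision (SE/|β̂₁| = 28.9%).

What SE measures:
- The standard error quantifies the sampling variability of the coefficient estimate
- It is the estimated standard deviation of β̂₁ across hypothetical repeated samples of the same size
- Smaller SE → more precise estimate

Relative precision:
- SE / |β̂₁| = 0.3871 / 1.3405 = 28.9%
- Rule of thumb (under 20%: precise; 20% to under 50%: moderately precise; 50% or more: imprecise) → moderately precise

Rough 95% range (±2 SE): 1.3405 ± 0.7742 → (0.5663, 2.1147).

What drives SE(β̂₁): larger n (here n = 15) → smaller SE.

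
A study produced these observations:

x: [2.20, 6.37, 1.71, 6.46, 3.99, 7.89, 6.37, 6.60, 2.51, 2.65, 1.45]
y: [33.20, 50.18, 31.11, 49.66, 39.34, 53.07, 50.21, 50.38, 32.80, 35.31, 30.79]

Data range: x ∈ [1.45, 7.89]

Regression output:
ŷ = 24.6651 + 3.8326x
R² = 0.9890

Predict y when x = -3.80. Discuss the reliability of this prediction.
ŷ = 10.1012 (extrapolation — x = -3.80 lies outside [1.45, 7.89], so reliability is low).

Prediction calculation:
ŷ = 24.6651 + 3.8326 × (-3.80)
ŷ = 10.1012

Reliability:
- Data range: x ∈ [1.45, 7.89]
- Prediction point: x = -3.80 is 5.25 units below the observed range → this is EXTRAPOLATION, not interpolation

Why that matters here:
- There are no observations near this x to validate the fitted line there
- R² describes fit only over the sampled x values; it says nothing about behaviour beyond them

Report the number if required, but flag clearly that it is an extrapolation.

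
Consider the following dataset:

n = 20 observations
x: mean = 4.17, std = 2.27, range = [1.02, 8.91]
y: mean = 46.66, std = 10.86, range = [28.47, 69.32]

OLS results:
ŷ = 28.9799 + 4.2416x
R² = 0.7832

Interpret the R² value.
The model explains 78.32% of the variance in y (R² = 0.7832), leaving 21.68% unexplained; the fit is strong.

The coefficient of determination R² is the fraction of the total variation in y that the fitted line accounts for.

Here R² = 0.7832:
- Explained: 78.32% of the variation in y
- Unexplained (residual): 100% − 78.32% = 21.68%
- Rule of thumb (below 0.3 weak; 0.3 to below 0.7 moderate; 0.7 and above strong) → strong

Note: R² says nothing about causation, and a high R² does not by itself mean the linear form is appropriate — check the residuals.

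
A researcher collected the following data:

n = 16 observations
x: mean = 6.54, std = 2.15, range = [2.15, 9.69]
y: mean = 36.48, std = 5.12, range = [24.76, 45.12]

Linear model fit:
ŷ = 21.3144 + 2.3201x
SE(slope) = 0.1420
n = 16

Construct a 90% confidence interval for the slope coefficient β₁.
The 90% CI for β₁ is (2.0700, 2.5702)

Confidence interval for the slope:

The 90% CI for β₁ is: β̂₁ ± t*(α/2, n-2) × SE(β̂₁)

Step 1: Find critical t-value
- Confidence level = 0.9
- Degrees of freedom = n - 2 = 16 - 2 = 14
- t*(α/2, 14) = 1.7613

Step 2: Calculate margin of error
Margin = 1.7613 × 0.1420 = 0.2501

Step 3: Construct interval
CI = 2.3201 ± 0.2501
CI = (2.0700, 2.5702)

Interpretation: each one-unit increase in x is associated with a change in mean y of between 2.0700 and 2.5702, with 90% confidence.
The interval does not include 0, suggesting a significant linear relationship.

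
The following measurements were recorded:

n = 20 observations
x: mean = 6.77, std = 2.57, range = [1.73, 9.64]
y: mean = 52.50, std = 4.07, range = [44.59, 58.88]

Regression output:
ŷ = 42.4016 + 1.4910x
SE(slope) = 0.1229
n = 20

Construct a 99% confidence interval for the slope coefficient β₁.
The 99% CI for β₁ is (1.1372, 1.8448)

Confidence interval for the slope:

The 99% CI for β₁ is: β̂₁ ± t*(α/2, n-2) × SE(β̂₁)

Step 1: Find critical t-value
- Confidence level = 0.99
- Degrees of freedom = n - 2 = 20 - 2 = 18
- t*(α/2, 18) = 2.8784

Step 2: Calculate margin of error
Margin = 2.8784 × 0.1229 = 0.3538

Step 3: Construct interval
CI = 1.4910 ± 0.3538
CI = (1.1372, 1.8448)

Interpretation: We are 99% confident that the true slope β₁ lies between 1.1372 and 1.8448.
The interval does not include 0, suggesting a significant linear relationship.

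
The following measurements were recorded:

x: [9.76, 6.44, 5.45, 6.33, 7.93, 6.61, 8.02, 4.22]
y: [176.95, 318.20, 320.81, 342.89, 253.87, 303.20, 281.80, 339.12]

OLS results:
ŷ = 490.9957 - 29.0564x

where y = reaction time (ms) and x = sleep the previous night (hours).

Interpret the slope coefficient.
On average, reaction time is about 29.0564 ms lower for every extra hour of sleep.

The slope coefficient β₁ = -29.0564 represents the marginal effect of sleep on reaction time.

Interpretation:
- Sleep up by 1 hour → predicted reaction time decreases by 29.0564 ms
- The effect is assumed constant over the observed range of x (linearity)
- The sign (−) gives the direction; the magnitude 29.0564 gives the size of the effect per hour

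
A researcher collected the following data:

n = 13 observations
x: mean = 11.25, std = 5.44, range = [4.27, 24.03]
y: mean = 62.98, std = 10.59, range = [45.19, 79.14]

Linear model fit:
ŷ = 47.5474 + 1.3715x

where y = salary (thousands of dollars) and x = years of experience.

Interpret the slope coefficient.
For each additional year of experience, predicted salary increases by approximately 1.3715 thousand dollars.

The slope β₁ = 1.3715 gives the rate at which the fitted salary changes with experience.

Interpretation:
- Experience up by 1 year → predicted salary increases by 1.3715 thousand dollars
- The effect is assumed constant over the observed range of x (linearity)
- The slope describes association in these data, not necessarily a causal effect

The intercept β₀ = 47.5474 is the predicted salary when experience = 0; since the smallest observed x is 4.27, this is an extrapolation and mainly anchors the line.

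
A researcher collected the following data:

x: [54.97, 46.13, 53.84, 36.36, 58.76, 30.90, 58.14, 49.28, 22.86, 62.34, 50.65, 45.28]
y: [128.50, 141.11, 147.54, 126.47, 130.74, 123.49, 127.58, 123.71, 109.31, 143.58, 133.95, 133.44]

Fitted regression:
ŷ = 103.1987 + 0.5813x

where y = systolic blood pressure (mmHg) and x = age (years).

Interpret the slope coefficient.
For each additional year of age, predicted blood pressure increases by approximately 0.5813 mmHg.

β₁ = 0.5813 is the change in predicted blood pressure (mmHg) per additional year of age.

Interpretation:
- Age up by 1 year → predicted blood pressure increases by 0.5813 mmHg
- This is a linear approximation: the same per-unit change is assumed across the whole observed x range
- The sign (+) gives the direction; the magnitude 0.5813 gives the size of the effect per year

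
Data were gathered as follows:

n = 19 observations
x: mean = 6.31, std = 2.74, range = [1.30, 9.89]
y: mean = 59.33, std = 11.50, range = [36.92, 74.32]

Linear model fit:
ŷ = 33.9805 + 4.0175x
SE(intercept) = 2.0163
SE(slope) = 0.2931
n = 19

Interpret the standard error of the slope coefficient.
SE(slope) = 0.2931 measures the uncertainty in the estimated slope. The coefficient is estimated precisely (SE/|β̂₁| = 7.3%).

SE(β̂₁) = 0.2931 says: if we drew many samples of n = 19 from the same population and refit each time, the fitted slopes would scatter with a standard deviation of roughly 0.2931 around the true β₁.

Relative precision:
- SE / |β̂₁| = 0.2931 / 4.0175 = 7.3%
- Rule of thumb (under 20%: precise; 20% to under 50%: moderately precise; 50% or more: imprecise) → precise

Rough 95% range (±2 SE): 4.0175 ± 0.5862 → (3.4313, 4.6037).

What drives SE(β̂₁): wider spread of x values → smaller SE.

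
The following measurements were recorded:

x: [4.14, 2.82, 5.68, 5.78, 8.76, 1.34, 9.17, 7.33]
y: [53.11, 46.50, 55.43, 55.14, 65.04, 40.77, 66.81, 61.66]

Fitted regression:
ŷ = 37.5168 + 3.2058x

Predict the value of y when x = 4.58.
ŷ = 52.1994

x = 4.58 lies inside the observed range [1.34, 9.17], so the fitted equation applies directly:

ŷ = 37.5168 + 3.2058 × 4.58
ŷ = 37.5168 + 14.6826
ŷ = 52.1994

This is the fitted mean response at that x — an individual observation would come with a wider prediction interval.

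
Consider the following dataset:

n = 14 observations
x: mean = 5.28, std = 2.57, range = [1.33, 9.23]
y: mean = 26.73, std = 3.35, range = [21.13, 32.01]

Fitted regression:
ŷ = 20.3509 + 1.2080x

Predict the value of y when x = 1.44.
ŷ = 22.0904

x = 1.44 lies inside the observed range [1.33, 9.23], so the fitted equation applies directly:

ŷ = 20.3509 + 1.2080 × 1.44
ŷ = 20.3509 + 1.7395
ŷ = 22.0904

This is the fitted mean response at that x — an individual observation would come with a wider prediction interval.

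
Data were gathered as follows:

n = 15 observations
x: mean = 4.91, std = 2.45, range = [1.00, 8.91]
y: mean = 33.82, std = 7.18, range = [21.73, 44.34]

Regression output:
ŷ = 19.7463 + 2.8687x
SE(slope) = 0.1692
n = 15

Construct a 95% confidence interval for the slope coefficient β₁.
The 95% CI for β₁ is (2.5032, 3.2342)

Confidence interval for the slope:

The 95% CI for β₁ is: β̂₁ ± t*(α/2, n-2) × SE(β̂₁)

Step 1: Find critical t-value
- Confidence level = 0.95
- Degrees of freedom = n - 2 = 15 - 2 = 13
- t*(α/2, 13) = 2.1604

Step 2: Calculate margin of error
Margin = 2.1604 × 0.1692 = 0.3655

Step 3: Construct interval
CI = 2.8687 ± 0.3655
CI = (2.5032, 3.2342)

Interpretation: We are 95% confident that the true slope β₁ lies between 2.5032 and 3.2342.
Both endpoints are positive, so the data support a genuinely positive slope at this confidence level.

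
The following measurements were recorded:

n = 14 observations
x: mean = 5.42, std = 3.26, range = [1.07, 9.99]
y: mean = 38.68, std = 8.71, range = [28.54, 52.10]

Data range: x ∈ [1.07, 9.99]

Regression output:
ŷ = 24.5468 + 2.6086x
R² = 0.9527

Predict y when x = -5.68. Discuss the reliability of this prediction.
The equation gives ŷ = 9.7300; however x = -5.68 is 6.75 units below the observed range, so this extrapolated value should not be trusted.

Prediction calculation:
ŷ = 24.5468 + 2.6086 × (-5.68)
ŷ = 9.7300

Reliability:
- Data range: x ∈ [1.07, 9.99]
- Prediction point: x = -5.68 is 6.75 units below the observed range → this is EXTRAPOLATION, not interpolation

Why that matters here:
- The standard error of prediction grows with (x − x̄)², and x = -5.68 is far from x̄ = 5.42
- R² describes fit only over the sampled x values; it says nothing about behaviour beyond them
- Real relationships often flatten, saturate, or turn nonlinear at extremes

Report the number if required, but flag clearly that it is an extrapolation.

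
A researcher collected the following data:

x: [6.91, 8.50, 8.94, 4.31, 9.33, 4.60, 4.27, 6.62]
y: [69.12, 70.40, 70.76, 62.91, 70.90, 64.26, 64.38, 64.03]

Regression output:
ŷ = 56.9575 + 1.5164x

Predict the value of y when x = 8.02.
ŷ = 69.1190

Plug x = 8.02 into the fitted line:

ŷ = 56.9575 + 1.5164 × 8.02
ŷ = 56.9575 + 12.1615
ŷ = 69.1190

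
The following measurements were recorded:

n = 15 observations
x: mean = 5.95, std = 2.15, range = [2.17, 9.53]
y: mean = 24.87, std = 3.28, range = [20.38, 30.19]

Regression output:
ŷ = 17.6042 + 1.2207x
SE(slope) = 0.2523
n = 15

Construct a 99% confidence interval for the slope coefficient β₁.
The 99% CI for β₁ is (0.4607, 1.9807)

Confidence interval for the slope:

The 99% CI for β₁ is: β̂₁ ± t*(α/2, n-2) × SE(β̂₁)

Step 1: Find critical t-value
- Confidence level = 0.99
- Degrees of freedom = n - 2 = 15 - 2 = 13
- t*(α/2, 13) = 3.0123

Step 2: Calculate margin of error
Margin = 3.0123 × 0.2523 = 0.7600

Step 3: Construct interval
CI = 1.2207 ± 0.7600
CI = (0.4607, 1.9807)

Interpretation: We are 99% confident that the true slope β₁ lies between 0.4607 and 1.9807.
Both endpoints are positive, so the data support a genuinely positive slope at this confidence level.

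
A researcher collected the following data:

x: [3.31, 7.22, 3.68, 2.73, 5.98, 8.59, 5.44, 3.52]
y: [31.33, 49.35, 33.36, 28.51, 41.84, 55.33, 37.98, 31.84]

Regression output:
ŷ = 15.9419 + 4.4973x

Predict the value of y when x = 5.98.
ŷ = 42.8358

x = 5.98 lies inside the observed range [2.73, 8.59], so the fitted equation applies directly:

ŷ = 15.9419 + 4.4973 × 5.98
ŷ = 15.9419 + 26.8939
ŷ = 42.8358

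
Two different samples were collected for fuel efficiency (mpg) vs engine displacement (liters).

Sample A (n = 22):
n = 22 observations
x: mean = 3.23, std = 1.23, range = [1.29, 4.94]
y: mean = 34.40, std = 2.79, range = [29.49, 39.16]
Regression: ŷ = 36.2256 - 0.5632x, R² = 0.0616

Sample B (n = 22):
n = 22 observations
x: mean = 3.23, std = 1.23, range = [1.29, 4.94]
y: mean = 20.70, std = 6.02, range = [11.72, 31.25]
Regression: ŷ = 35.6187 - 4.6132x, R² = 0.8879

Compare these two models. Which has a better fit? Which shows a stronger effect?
Model B has the better fit (R² = 0.8879 vs 0.0616). Model B shows the stronger effect (|β₁| = 4.6132 vs 0.5632).

Model Comparison:

Fit — compare R²:
- Model A: R² = 0.0616 → 6.16% of variance in fuel efficiency explained
- Model B: R² = 0.8879 → 88.79% of variance in fuel efficiency explained
- 0.8879 > 0.0616 → Model B has the better fit

Effect size (slope magnitude):
- Model A: β₁ = -0.5632 → predicted fuel efficiency falls 0.5632 mpg per additional liter of engine displacement
- Model B: β₁ = -4.6132 → predicted fuel efficiency falls 4.6132 mpg per additional liter of engine displacement
- |-0.5632| < |-4.6132| → Model B shows the stronger marginal effect

Note: R² measures how tightly points cluster around the line; β₁ measures how steep the line is — they answer different questions.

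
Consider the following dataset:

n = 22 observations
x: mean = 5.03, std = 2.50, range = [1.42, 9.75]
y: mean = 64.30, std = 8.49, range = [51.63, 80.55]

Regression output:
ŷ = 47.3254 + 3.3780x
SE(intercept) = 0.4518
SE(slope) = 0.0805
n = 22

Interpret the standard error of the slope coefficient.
The slope 3.3780 is pinned down to within about ±0.0805 (one SE) by these data — relative uncertainty 2.4%, i.e. precise.

SE(β̂₁) = 0.0805 says: if we drew many samples of n = 22 from the same population and refit each time, the fitted slopes would scatter with a standard deviation of roughly 0.0805 around the true β₁.

Relative precision:
- SE / |β̂₁| = 0.0805 / 3.3780 = 2.4%
- Rule of thumb (under 20%: precise; 20% to under 50%: moderately precise; 50% or more: imprecise) → precise

Link to interval estimation: a confidence interval for β₁ is β̂₁ ± t* × 0.0805, so SE sets the half-width per unit of t*.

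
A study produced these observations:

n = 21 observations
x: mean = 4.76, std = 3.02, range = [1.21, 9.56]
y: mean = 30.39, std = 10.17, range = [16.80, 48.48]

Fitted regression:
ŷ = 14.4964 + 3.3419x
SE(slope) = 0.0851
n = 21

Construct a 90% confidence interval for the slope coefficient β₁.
The 90% CI for β₁ is (3.1948, 3.4890)

Confidence interval for the slope:

The 90% CI for β₁ is: β̂₁ ± t*(α/2, n-2) × SE(β̂₁)

Step 1: Find critical t-value
- Confidence level = 0.9
- Degrees of freedom = n - 2 = 21 - 2 = 19
- t*(α/2, 19) = 1.7291

Step 2: Calculate margin of error
Margin = 1.7291 × 0.0851 = 0.1471

Step 3: Construct interval
CI = 3.3419 ± 0.1471
CI = (3.1948, 3.4890)

Interpretation: intervals built this way capture the true β₁ in 90% of repeated samples; here the plausible range for the per-unit effect of x on y is 3.1948 to 3.4890.
The interval does not include 0, suggesting a significant linear relationship.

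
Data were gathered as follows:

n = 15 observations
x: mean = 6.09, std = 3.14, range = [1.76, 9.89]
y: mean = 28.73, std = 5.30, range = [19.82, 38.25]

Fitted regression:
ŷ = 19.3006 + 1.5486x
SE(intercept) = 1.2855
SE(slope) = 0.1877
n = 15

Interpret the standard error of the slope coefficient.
The slope 1.5486 is pinned down to within about ±0.1877 (one SE) by these data — relative uncertainty 12.1%, i.e. precise.

What SE measures:
- The standard error quantifies the sampling variability of the coefficient estimate
- It is the estimated standard deviation of β̂₁ across hypothetical repeated samples of the same size
- Smaller SE → more precise estimate

Relative precision:
- SE / |β̂₁| = 0.1877 / 1.5486 = 12.1%
- Rule of thumb (under 20%: precise; 20% to under 50%: moderately precise; 50% or more: imprecise) → precise

Rough 95% range (±2 SE): 1.5486 ± 0.3754 → (1.1732, 1.9240).

What drives SE(β̂₁): more residual scatter → larger SE; wider spread of x values → smaller SE.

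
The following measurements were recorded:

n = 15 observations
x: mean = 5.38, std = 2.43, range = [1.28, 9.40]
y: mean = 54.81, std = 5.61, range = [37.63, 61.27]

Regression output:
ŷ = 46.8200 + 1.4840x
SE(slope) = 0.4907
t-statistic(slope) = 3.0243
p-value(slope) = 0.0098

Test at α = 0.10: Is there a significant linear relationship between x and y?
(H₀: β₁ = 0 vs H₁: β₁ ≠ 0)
Reject H₀: p-value = 0.0098 < α = 0.10. The linear relationship is significant at the 10% level.

Hypothesis test for the slope coefficient:

H₀: β₁ = 0 (no linear relationship)
H₁: β₁ ≠ 0 (linear relationship exists)

Test statistic: t = β̂₁ / SE(β̂₁) = 1.4840 / 0.4907 = 3.0243

p = 0.0098: how often a slope estimate this far from 0 (in SE units) would arise by chance if β₁ were truly 0.

Decision rule: reject H₀ if p-value < α.
p-value = 0.0098 < α = 0.10 → reject H₀.

At α = 0.10 the data do provide convincing evidence of a nonzero slope.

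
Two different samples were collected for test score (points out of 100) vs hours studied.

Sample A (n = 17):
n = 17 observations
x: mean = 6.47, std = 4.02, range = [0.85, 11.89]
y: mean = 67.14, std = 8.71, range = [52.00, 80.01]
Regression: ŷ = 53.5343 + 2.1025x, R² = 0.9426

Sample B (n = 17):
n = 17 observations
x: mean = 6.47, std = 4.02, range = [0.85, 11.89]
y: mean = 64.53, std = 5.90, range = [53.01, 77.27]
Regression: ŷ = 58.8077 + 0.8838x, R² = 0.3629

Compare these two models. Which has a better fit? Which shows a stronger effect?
Model A has the better fit (R² = 0.9426 vs 0.3629). Model A shows the stronger effect (|β₁| = 2.1025 vs 0.8838).

Model Comparison:

Goodness of fit (R²):
- Model A: R² = 0.9426 → 94.26% of variance in test score explained
- Model B: R² = 0.3629 → 36.29% of variance in test score explained
- 0.9426 > 0.3629 → Model A has the better fit

Which has the larger per-hour effect? (|β₁|)
- Model A: β₁ = 2.1025 → predicted test score rises 2.1025 points per additional hour of study time
- Model B: β₁ = 0.8838 → predicted test score rises 0.8838 points per additional hour of study time
- |2.1025| > |0.8838| → Model A shows the stronger marginal effect

Note: A steeper slope doesn't make a better model if the scatter around the line is large.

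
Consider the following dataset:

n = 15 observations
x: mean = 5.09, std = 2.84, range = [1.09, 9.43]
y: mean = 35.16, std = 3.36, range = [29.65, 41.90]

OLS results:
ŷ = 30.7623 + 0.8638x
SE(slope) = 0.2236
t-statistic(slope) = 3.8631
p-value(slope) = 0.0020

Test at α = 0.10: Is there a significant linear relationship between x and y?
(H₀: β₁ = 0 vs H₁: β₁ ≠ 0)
Reject H₀: p-value = 0.0020 < α = 0.10. The linear relationship is significant at the 10% level.

Hypothesis test for the slope coefficient:

H₀: β₁ = 0 (no linear relationship)
H₁: β₁ ≠ 0 (linear relationship exists)

Test statistic: t = β̂₁ / SE(β̂₁) = 0.8638 / 0.2236 = 3.8631

With df = 13, the two-sided p-value for |t| = 3.8631 is 0.0020.

Decision rule: reject H₀ if p-value < α.
p-value = 0.0020 < α = 0.10 → reject H₀.

Conclusion: the linear association between x and y is significant at the 10% level.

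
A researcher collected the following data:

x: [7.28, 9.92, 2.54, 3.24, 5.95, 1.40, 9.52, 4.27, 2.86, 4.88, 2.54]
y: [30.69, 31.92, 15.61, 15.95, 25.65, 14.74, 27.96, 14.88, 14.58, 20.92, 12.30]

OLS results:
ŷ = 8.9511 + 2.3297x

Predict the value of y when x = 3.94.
ŷ = 18.1301

Plug x = 3.94 into the fitted line:

ŷ = 8.9511 + 2.3297 × 3.94
ŷ = 8.9511 + 9.1790
ŷ = 18.1301

This is the fitted mean response at that x — an individual observation would come with a wider prediction interval.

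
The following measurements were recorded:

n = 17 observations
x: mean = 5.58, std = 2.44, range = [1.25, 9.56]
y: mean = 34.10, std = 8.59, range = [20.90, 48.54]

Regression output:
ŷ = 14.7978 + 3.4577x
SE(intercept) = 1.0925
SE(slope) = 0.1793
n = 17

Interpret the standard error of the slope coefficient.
SE(slope) = 0.1793 measures the uncertainty in the estimated slope. The coefficient is estimated precisely (SE/|β̂₁| = 5.2%).

What SE measures:
- The standard error quantifies the sampling variability of the coefficient estimate
- It is the estimated standard deviation of β̂₁ across hypothetical repeated samples of the same size
- Smaller SE → more precise estimate

Relative precision:
- SE / |β̂₁| = 0.1793 / 3.4577 = 5.2%
- Rule of thumb (under 20%: precise; 20% to under 50%: moderately precise; 50% or more: imprecise) → precise

Rough 95% range (±2 SE): 3.4577 ± 0.3586 → (3.0991, 3.8163).

What drives SE(β̂₁): larger n (here n = 17) → smaller SE; more residual scatter → larger SE.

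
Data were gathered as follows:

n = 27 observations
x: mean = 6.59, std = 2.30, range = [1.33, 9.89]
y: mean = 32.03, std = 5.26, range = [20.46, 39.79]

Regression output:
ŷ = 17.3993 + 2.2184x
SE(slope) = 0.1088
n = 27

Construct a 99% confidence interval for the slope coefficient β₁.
The 99% CI for β₁ is (1.9151, 2.5217)

Confidence interval for the slope:

The 99% CI for β₁ is: β̂₁ ± t*(α/2, n-2) × SE(β̂₁)

Step 1: Find critical t-value
- Confidence level = 0.99
- Degrees of freedom = n - 2 = 27 - 2 = 25
- t*(α/2, 25) = 2.7874

Step 2: Calculate margin of error
Margin = 2.7874 × 0.1088 = 0.3033

Step 3: Construct interval
CI = 2.2184 ± 0.3033
CI = (1.9151, 2.5217)

Interpretation: each one-unit increase in x is associated with a change in mean y of between 1.9151 and 2.5217, with 99% confidence.
Both endpoints are positive, so the data support a genuinely positive slope at this confidence level.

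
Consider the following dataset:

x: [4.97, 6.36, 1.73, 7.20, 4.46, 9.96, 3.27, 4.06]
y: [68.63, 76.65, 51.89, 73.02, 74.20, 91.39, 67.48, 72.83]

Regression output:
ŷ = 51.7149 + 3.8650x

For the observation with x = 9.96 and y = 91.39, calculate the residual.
Residual = 1.1797

The residual is the difference between the actual value and the predicted value:

Residual = y - ŷ

Step 1: Calculate predicted value
ŷ = 51.7149 + 3.8650 × 9.96
ŷ = 90.2103

Step 2: Calculate residual
Residual = 91.39 - 90.2103
Residual = 1.1797

Interpretation: the model underestimates the actual value by 1.1797 at this point (positive residual → observation lies above the fitted line).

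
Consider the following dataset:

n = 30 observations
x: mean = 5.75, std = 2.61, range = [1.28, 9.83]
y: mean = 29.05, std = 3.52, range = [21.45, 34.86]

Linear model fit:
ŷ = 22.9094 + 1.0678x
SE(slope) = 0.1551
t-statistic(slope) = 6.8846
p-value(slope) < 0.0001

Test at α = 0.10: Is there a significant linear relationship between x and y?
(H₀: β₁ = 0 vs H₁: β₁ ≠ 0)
Since p-value < 0.0001 < α = 0.10, reject H₀ — the slope is significantly different from 0.

Hypothesis test for the slope coefficient:

H₀: β₁ = 0 (no linear relationship)
H₁: β₁ ≠ 0 (linear relationship exists)

Test statistic: t = β̂₁ / SE(β̂₁) = 1.0678 / 0.1551 = 6.8846

With df = 28, the two-sided p-value for |t| = 6.8846 is <0.0001.

Decision rule: reject H₀ if p-value < α.
p-value < 0.0001 < α = 0.10 → reject H₀.

There is sufficient evidence at the 10% significance level to conclude that a linear relationship exists between x and y.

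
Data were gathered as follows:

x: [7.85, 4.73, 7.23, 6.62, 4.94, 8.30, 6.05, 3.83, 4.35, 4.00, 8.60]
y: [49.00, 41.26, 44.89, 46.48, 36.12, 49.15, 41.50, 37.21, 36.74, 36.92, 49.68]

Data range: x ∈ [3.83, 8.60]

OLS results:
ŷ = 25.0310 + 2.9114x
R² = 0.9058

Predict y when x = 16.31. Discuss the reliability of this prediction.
ŷ = 72.5159 (extrapolation — x = 16.31 lies outside [3.83, 8.60], so reliability is low).

Prediction calculation:
ŷ = 25.0310 + 2.9114 × 16.31
ŷ = 72.5159

Reliability:
- Data range: x ∈ [3.83, 8.60]
- Prediction point: x = 16.31 is 7.71 units above the observed range → this is EXTRAPOLATION, not interpolation

Why that matters here:
- The standard error of prediction grows with (x − x̄)², and x = 16.31 is far from x̄ = 6.05
- The linear relationship may not hold outside the observed range

A defensible statement: 'if the linear trend continued to x = 16.31, y would be about 72.5159' — the premise is untested.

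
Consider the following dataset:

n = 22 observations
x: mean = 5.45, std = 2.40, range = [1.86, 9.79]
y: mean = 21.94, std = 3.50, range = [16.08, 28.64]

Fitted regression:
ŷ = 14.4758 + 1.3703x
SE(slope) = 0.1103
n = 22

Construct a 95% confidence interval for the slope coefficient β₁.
The 95% CI for β₁ is (1.1402, 1.6004)

Confidence interval for the slope:

The 95% CI for β₁ is: β̂₁ ± t*(α/2, n-2) × SE(β̂₁)

Step 1: Find critical t-value
- Confidence level = 0.95
- Degrees of freedom = n - 2 = 22 - 2 = 20
- t*(α/2, 20) = 2.0860

Step 2: Calculate margin of error
Margin = 2.0860 × 0.1103 = 0.2301

Step 3: Construct interval
CI = 1.3703 ± 0.2301
CI = (1.1402, 1.6004)

Interpretation: intervals built this way capture the true β₁ in 95% of repeated samples; here the plausible range for the per-unit effect of x on y is 1.1402 to 1.6004.
Both endpoints are positive, so the data support a genuinely positive slope at this confidence level.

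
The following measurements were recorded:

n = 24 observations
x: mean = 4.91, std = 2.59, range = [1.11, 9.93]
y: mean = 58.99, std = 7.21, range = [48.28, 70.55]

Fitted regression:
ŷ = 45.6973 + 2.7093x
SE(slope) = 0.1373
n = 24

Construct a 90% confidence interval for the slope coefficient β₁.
The 90% CI for β₁ is (2.4735, 2.9451)

Confidence interval for the slope:

The 90% CI for β₁ is: β̂₁ ± t*(α/2, n-2) × SE(β̂₁)

Step 1: Find critical t-value
- Confidence level = 0.9
- Degrees of freedom = n - 2 = 24 - 2 = 22
- t*(α/2, 22) = 1.7171

Step 2: Calculate margin of error
Margin = 1.7171 × 0.1373 = 0.2358

Step 3: Construct interval
CI = 2.7093 ± 0.2358
CI = (2.4735, 2.9451)

Interpretation: We are 90% confident that the true slope β₁ lies between 2.4735 and 2.9451.
Since 0 is outside the interval, a two-sided test at α = 0.10 would reject H₀: β₁ = 0.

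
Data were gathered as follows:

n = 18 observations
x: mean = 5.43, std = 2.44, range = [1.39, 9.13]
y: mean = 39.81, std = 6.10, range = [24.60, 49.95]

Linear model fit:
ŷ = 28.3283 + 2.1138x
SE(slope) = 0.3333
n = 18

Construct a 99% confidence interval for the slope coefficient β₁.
The 99% CI for β₁ is (1.1403, 3.0873)

Confidence interval for the slope:

The 99% CI for β₁ is: β̂₁ ± t*(α/2, n-2) × SE(β̂₁)

Step 1: Find critical t-value
- Confidence level = 0.99
- Degrees of freedom = n - 2 = 18 - 2 = 16
- t*(α/2, 16) = 2.9208

Step 2: Calculate margin of error
Margin = 2.9208 × 0.3333 = 0.9735

Step 3: Construct interval
CI = 2.1138 ± 0.9735
CI = (1.1403, 3.0873)

Interpretation: intervals built this way capture the true β₁ in 99% of repeated samples; here the plausible range for the per-unit effect of x on y is 1.1403 to 3.0873.
Since 0 is outside the interval, a two-sided test at α = 0.01 would reject H₀: β₁ = 0.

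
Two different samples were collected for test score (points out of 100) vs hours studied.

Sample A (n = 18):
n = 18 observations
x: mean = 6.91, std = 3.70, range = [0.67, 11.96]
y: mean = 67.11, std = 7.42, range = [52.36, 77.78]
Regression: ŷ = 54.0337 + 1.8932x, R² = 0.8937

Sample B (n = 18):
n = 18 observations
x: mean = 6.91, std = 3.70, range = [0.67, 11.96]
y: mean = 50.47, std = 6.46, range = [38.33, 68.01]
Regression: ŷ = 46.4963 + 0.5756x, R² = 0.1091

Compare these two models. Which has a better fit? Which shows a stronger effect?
Model A has the better fit (R² = 0.8937 vs 0.1091). Model A shows the stronger effect (|β₁| = 1.8932 vs 0.5756).

Model Comparison:

Which explains more variance? (R²)
- Model A: R² = 0.8937 → 89.37% of variance in test score explained
- Model B: R² = 0.1091 → 10.91% of variance in test score explained
- 0.8937 > 0.1091 → Model A has the better fit

Strength of effect — compare |β₁|:
- Model A: β₁ = 1.8932 → predicted test score rises 1.8932 points per additional hour of study time
- Model B: β₁ = 0.5756 → predicted test score rises 0.5756 points per additional hour of study time
- |1.8932| > |0.5756| → Model A shows the stronger marginal effect

Note: R² measures how tightly points cluster around the line; β₁ measures how steep the line is — they answer different questions.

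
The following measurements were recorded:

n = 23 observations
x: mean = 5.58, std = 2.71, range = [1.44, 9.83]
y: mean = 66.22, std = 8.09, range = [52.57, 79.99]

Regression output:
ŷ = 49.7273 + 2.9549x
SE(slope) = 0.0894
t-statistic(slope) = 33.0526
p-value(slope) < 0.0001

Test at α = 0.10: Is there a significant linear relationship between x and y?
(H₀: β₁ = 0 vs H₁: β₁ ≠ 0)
Reject H₀: p-value < 0.0001 < α = 0.10. The linear relationship is significant at the 10% level.

Hypothesis test for the slope coefficient:

H₀: β₁ = 0 (no linear relationship)
H₁: β₁ ≠ 0 (linear relationship exists)

Test statistic: t = β̂₁ / SE(β̂₁) = 2.9549 / 0.0894 = 33.0526

p < 0.0001: how often a slope estimate this far from 0 (in SE units) would arise by chance if β₁ were truly 0.

Decision rule: reject H₀ if p-value < α.
p-value < 0.0001 < α = 0.10 → reject H₀.

Conclusion: the linear association between x and y is significant at the 10% level.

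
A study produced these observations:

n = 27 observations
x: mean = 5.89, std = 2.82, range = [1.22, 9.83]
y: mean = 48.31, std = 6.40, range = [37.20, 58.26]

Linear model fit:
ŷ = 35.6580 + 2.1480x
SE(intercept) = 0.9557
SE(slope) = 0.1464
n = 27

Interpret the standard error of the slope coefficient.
SE(slope) = 0.1464 measures the uncertainty in the estimated slope. The coefficient is estimated precisely (SE/|β̂₁| = 6.8%).

What SE measures:
- The standard error quantifies the sampling variability of the coefficient estimate
- It is the estimated standard deviation of β̂₁ across hypothetical repeated samples of the same size
- Smaller SE → more precise estimate

Relative precision:
- SE / |β̂₁| = 0.1464 / 2.1480 = 6.8%
- Rule of thumb (under 20%: precise; 20% to under 50%: moderately precise; 50% or more: imprecise) → precise

Link to interval estimation: a confidence interval for β₁ is β̂₁ ± t* × 0.1464, so SE sets the half-width per unit of t*.

What drives SE(β̂₁): wider spread of x values → smaller SE.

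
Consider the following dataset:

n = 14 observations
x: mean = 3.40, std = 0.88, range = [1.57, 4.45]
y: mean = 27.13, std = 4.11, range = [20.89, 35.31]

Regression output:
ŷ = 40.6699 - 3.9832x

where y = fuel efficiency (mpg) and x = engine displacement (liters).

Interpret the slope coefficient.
On average, fuel efficiency is about 3.9832 mpg lower for every extra liter of engine displacement.

The slope coefficient β₁ = -3.9832 represents the marginal effect of engine displacement on fuel efficiency.

Interpretation:
- Engine displacement up by 1 liter → predicted fuel efficiency decreases by 3.9832 mpg
- The effect is assumed constant over the observed range of x (linearity)
- The sign (−) gives the direction; the magnitude 3.9832 gives the size of the effect per liter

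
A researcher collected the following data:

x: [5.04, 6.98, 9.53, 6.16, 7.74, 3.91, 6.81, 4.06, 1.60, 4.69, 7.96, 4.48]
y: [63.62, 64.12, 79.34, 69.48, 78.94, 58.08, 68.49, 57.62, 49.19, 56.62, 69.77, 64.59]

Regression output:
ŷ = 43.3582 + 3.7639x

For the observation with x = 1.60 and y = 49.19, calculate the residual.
Residual = -0.1904

The residual is the difference between the actual value and the predicted value:

Residual = y - ŷ

Step 1: Calculate predicted value
ŷ = 43.3582 + 3.7639 × 1.60
ŷ = 49.3804

Step 2: Calculate residual
Residual = 49.19 - 49.3804
Residual = -0.1904

The residual is negative, so the observed y = 49.19 sits below the regression line (the line overestimates it by 0.1904).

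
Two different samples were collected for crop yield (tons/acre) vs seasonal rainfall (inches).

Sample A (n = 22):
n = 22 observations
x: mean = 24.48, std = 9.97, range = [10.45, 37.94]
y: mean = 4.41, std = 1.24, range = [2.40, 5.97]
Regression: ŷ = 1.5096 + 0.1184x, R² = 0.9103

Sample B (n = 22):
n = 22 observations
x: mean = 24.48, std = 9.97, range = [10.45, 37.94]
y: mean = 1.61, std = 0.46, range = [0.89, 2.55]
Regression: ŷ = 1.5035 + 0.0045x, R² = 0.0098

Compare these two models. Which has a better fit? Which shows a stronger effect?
Model A has the better fit (R² = 0.9103 vs 0.0098). Model A shows the stronger effect (|β₁| = 0.1184 vs 0.0045).

Model Comparison:

Goodness of fit (R²):
- Model A: R² = 0.9103 → 91.03% of variance in crop yield explained
- Model B: R² = 0.0098 → 0.98% of variance in crop yield explained
- 0.9103 > 0.0098 → Model A has the better fit

Strength of effect — compare |β₁|:
- Model A: β₁ = 0.1184 → predicted crop yield rises 0.1184 tons/acre per additional inch of rainfall
- Model B: β₁ = 0.0045 → predicted crop yield rises 0.0045 tons/acre per additional inch of rainfall
- |0.1184| > |0.0045| → Model A shows the stronger marginal effect

Note: The two samples could reflect different populations, time periods, or measurement quality.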